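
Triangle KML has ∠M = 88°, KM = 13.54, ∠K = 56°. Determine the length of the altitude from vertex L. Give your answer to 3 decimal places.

The third angle is ∠L = 180° − ∠K − ∠M = 36.00°.
Law of sines: ML = KM·sin K/sin L ≈ 19.097.
Law of sines: LK = KM·sin M/sin L ≈ 23.022.
Area = ½·KM·ML·sin M ≈ 129.21.
The altitude from L has length 2·area/KM ≈ 19.086.

19.086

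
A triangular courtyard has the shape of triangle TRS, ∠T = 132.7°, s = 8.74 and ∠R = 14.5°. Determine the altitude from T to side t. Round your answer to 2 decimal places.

2.19

The third angle is ∠S = 180° − ∠T − ∠R = 32.80°.
Law of sines: t = s·sin T/sin S ≈ 11.857.
Law of sines: r = s·sin R/sin S ≈ 4.0397.
Area = ½·s·t·sin R ≈ 12.974.
The altitude from T has length 2·area/t ≈ 2.1883.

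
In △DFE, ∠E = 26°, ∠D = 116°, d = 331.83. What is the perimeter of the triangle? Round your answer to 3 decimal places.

720.973

The third angle is ∠F = 180° − ∠E − ∠D = 38.00°.
Law of sines: f = d·sin F/sin D ≈ 227.3.
Law of sines: e = d·sin E/sin D ≈ 161.84.
Semiperimeter s = (331.83+227.3+161.84)/2 = 360.49.
Perimeter = 331.83 + 227.3 + 161.84 = 720.97.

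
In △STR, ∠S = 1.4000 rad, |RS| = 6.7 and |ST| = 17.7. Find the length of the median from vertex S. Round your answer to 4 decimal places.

m_S ≈ 9.9811

By the law of cosines, |TR|² = |RS|² + |ST|² − 2·|RS|·|ST|·cos S = 317.87, so |TR| ≈ 17.829.
Median from S: ½√(2·|RS|² + 2·|ST|² − |TR|²) ≈ 9.9811.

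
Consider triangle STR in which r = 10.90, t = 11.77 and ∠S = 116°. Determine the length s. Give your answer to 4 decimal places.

By the law of cosines, s² = t² + r² − 2·t·r·cos S = 369.82, so s ≈ 19.231.

19.2308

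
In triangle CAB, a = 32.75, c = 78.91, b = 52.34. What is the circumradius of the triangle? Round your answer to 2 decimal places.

55.58

By the law of cosines, cos C = (a² + b² − c²) / (2·a·b) ≈ -0.70436, so ∠C ≈ 2.352 rad.
Circumradius = c/(2 sin C) ≈ 55.583.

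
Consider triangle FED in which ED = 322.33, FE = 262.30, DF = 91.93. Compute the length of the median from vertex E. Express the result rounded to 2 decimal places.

Median from E: ½√(2·FE² + 2·ED² − DF²) ≈ 290.23.

290.23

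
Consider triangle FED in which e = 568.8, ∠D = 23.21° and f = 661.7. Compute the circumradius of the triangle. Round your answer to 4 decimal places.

R ≈ 334.5947

By the law of cosines, d² = f² + e² − 2·f·e·cos D = 69553, so d ≈ 263.73.
Area = ½·f·e·sin D ≈ 74165.
Circumradius = d/(2 sin D) ≈ 334.59.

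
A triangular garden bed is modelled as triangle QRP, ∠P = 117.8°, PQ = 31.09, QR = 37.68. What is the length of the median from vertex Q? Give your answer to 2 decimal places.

m_Q ≈ 34.08

Law of sines: sin R = PQ·sin P/QR ≈ 0.72987.
Since QR ≥ PQ, only the acute value applies: ∠R ≈ 46.88°.
Then ∠Q = 180° − ∠P − ∠R ≈ 15.32°.
Law of sines gives RP = QR·sin Q/sin P ≈ 11.257.
Median from Q: ½√(2·PQ² + 2·QR² − RP²) ≈ 34.081.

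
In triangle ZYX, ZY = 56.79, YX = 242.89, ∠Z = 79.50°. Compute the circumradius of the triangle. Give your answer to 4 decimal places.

R ≈ 123.5132

Law of sines: sin X = ZY·sin Z/YX ≈ 0.22989.
Since YX ≥ ZY, only the acute value applies: ∠X ≈ 13.29°.
Then ∠Y = 180° − ∠Z − ∠X ≈ 87.21°.
Law of sines gives XZ = YX·sin Y/sin Z ≈ 246.73.
Circumradius = YX/(2 sin Z) ≈ 123.51.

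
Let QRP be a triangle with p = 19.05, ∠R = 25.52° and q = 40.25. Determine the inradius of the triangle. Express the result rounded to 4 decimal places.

By the law of cosines, r² = p² + q² − 2·p·q·cos R = 599.06, so r ≈ 24.476.
Area = ½·p·q·sin R ≈ 165.17.
Semiperimeter s = (40.25+24.476+19.05)/2 = 41.888.
Inradius = area/s = 165.17/41.888 ≈ 3.9432.

3.9432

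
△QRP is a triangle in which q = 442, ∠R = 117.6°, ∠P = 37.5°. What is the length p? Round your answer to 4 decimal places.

The third angle is ∠Q = 180° − ∠R − ∠P = 24.90°.
Law of sines: p = q·sin P/sin Q ≈ 639.07.

639.0728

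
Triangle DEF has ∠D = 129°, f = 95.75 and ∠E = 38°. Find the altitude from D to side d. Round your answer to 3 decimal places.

The third angle is ∠F = 180° − ∠D − ∠E = 13.00°.
Law of sines: d = f·sin D/sin F ≈ 330.79.
Law of sines: e = f·sin E/sin F ≈ 262.06.
Area = ½·f·d·sin E ≈ 9750.
The altitude from D has length 2·area/d ≈ 58.95.

58.950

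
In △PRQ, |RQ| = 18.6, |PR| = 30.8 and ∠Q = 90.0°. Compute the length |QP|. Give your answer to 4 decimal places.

24.5495

Law of sines: sin P = |RQ|·sin Q/|PR| ≈ 0.60390.
Since |PR| ≥ |RQ|, only the acute value applies: ∠P ≈ 37.15°.
Then ∠R = 180° − ∠Q − ∠P ≈ 52.85°.
Law of sines gives |QP| = |PR|·sin R/sin Q ≈ 24.55.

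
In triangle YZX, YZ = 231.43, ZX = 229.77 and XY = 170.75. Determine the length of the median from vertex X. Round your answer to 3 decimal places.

m_X ≈ 166.087

Median from X: ½√(2·ZX² + 2·XY² − YZ²) ≈ 166.09.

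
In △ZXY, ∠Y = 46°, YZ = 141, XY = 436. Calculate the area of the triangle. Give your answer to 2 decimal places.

Area = ½·XY·YZ·sin Y ≈ 22111.

area ≈ 22111.07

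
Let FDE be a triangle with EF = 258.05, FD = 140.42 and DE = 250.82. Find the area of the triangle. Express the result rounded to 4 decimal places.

Semiperimeter s = (250.82 + 258.05 + 140.42)/2 = 324.64.
Heron's formula: area = √(324.64·73.825·66.595·184.22) ≈ 17148.

17147.5146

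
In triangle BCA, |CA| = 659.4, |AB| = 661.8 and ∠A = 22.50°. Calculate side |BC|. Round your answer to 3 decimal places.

257.764

By the law of cosines, |BC|² = |CA|² + |AB|² − 2·|CA|·|AB|·cos A = 66442, so |BC| ≈ 257.76.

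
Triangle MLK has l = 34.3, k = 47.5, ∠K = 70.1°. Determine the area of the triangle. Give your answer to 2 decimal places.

Law of sines: sin L = l·sin K/k ≈ 0.67899.
Since k ≥ l, only the acute value applies: ∠L ≈ 42.76°.
Then ∠M = 180° − ∠K − ∠L ≈ 67.14°.
Law of sines gives m = k·sin M/sin K ≈ 46.547.
Area = ½·k·l·sin M ≈ 750.62.

area ≈ 750.62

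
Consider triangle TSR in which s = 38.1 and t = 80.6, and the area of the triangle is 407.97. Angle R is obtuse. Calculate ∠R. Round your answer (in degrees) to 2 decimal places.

164.59

From area = ½·t·s·sin R, we get sin R = 2·area/(t·s) ≈ 0.26570.
Taking the obtuse solution, ∠R ≈ 164.59°.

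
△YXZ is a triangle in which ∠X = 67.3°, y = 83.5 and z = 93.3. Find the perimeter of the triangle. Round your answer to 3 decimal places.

By the law of cosines, x² = z² + y² − 2·z·y·cos X = 9664.3, so x ≈ 98.307.
Semiperimeter s = (83.5+98.307+93.3)/2 = 137.55.
Perimeter = 83.5 + 98.307 + 93.3 = 275.11.

perimeter ≈ 275.107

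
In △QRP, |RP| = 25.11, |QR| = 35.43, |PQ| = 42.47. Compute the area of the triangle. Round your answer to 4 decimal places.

Semiperimeter s = (25.11 + 42.47 + 35.43)/2 = 51.505.
Heron's formula: area = √(51.505·26.395·9.035·16.075) ≈ 444.35.

area ≈ 444.3499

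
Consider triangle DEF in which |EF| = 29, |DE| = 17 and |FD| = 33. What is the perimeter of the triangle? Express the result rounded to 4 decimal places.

Perimeter = 29 + 33 + 17 = 79.

perimeter ≈ 79.0000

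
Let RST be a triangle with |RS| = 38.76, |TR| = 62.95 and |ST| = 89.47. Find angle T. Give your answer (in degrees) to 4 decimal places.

21.7104

By the law of cosines, cos T = (|ST|² + |TR|² − |RS|²) / (2·|ST|·|TR|) ≈ 0.92907, so ∠T ≈ 21.71°.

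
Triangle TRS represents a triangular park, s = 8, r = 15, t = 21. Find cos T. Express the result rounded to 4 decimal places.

By the law of cosines, cos T = (r² + s² − t²) / (2·r·s) ≈ -0.63333, so ∠T ≈ 129.30°.

-0.6333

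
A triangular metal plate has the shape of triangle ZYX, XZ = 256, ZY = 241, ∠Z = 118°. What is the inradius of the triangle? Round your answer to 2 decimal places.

By the law of cosines, YX² = XZ² + ZY² − 2·XZ·ZY·cos Z = 1.8155e+05, so YX ≈ 426.08.
Area = ½·XZ·ZY·sin Z ≈ 27237.
Semiperimeter s = (426.08+256+241)/2 = 461.54.
Inradius = area/s = 27237/461.54 ≈ 59.014.

59.01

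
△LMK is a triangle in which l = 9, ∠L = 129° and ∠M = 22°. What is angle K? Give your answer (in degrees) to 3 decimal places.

29.000

The third angle is ∠K = 180° − ∠L − ∠M = 29.00°.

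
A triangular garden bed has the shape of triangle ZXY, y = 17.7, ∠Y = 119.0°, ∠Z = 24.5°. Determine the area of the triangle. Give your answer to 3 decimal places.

The third angle is ∠X = 180° − ∠Y − ∠Z = 36.50°.
Law of sines: z = y·sin Z/sin Y ≈ 8.3923.
Law of sines: x = y·sin X/sin Y ≈ 12.038.
Area = ½·y·z·sin X ≈ 44.179.

44.179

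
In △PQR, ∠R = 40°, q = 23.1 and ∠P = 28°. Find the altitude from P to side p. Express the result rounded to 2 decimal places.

h_P ≈ 14.85

The third angle is ∠Q = 180° − ∠R − ∠P = 112.00°.
Law of sines: p = q·sin P/sin Q ≈ 11.696.
Law of sines: r = q·sin R/sin Q ≈ 16.015.
Area = ½·q·p·sin R ≈ 86.837.
The altitude from P has length 2·area/p ≈ 14.848.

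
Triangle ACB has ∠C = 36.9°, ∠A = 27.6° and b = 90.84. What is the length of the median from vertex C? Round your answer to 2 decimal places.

The third angle is ∠B = 180° − ∠A − ∠C = 115.50°.
Law of sines: a = b·sin A/sin B ≈ 46.628.
Law of sines: c = b·sin C/sin B ≈ 60.429.
Median from C: ½√(2·b² + 2·a² − c²) ≈ 65.575.

m_C ≈ 65.58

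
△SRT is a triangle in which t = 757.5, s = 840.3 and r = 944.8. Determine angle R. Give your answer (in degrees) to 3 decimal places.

72.290

By the law of cosines, cos R = (t² + s² − r²) / (2·t·s) ≈ 0.30420, so ∠R ≈ 72.29°.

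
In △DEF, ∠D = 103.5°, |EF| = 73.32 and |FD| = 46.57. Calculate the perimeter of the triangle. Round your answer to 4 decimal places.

Law of sines: sin E = |FD|·sin D/|EF| ≈ 0.61761.
Since |EF| ≥ |FD|, only the acute value applies: ∠E ≈ 38.14°.
Then ∠F = 180° − ∠D − ∠E ≈ 38.36°.
Law of sines gives |DE| = |EF|·sin F/sin D ≈ 46.793.
Semiperimeter s = (73.32+46.57+46.793)/2 = 83.342.
Perimeter = 73.32 + 46.57 + 46.793 = 166.68.

166.6834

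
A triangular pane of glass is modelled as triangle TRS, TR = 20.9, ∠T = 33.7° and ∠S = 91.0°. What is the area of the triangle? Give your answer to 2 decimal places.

The third angle is ∠R = 180° − ∠S − ∠T = 55.30°.
Law of sines: RS = TR·sin T/sin S ≈ 11.598.
Law of sines: ST = TR·sin R/sin S ≈ 17.185.
Area = ½·TR·RS·sin R ≈ 99.643.

area ≈ 99.64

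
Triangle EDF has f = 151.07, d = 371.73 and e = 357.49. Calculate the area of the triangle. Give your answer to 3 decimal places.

area ≈ 26823.373

Semiperimeter s = (357.49 + 371.73 + 151.07)/2 = 440.14.
Heron's formula: area = √(440.14·82.655·68.415·289.07) ≈ 26823.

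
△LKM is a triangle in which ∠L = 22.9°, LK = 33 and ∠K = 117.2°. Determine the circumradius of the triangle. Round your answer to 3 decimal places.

The third angle is ∠M = 180° − ∠L − ∠K = 39.90°.
Law of sines: KM = LK·sin L/sin M ≈ 20.019.
Law of sines: ML = LK·sin K/sin M ≈ 45.757.
Circumradius = LK/(2 sin M) ≈ 25.723.

R ≈ 25.723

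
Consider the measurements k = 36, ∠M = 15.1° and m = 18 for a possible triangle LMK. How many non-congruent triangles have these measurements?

2

k·sin M = 36·sin(15.1°) ≈ 9.378.
Since k sin M < m < k (9.378 < 18 < 36), two triangles exist.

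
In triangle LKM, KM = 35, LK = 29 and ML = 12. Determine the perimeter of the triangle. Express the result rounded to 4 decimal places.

Perimeter = 35 + 12 + 29 = 76.

76.0000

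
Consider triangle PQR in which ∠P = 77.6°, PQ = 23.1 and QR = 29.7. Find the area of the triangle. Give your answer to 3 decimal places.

273.845

Law of sines: sin R = PQ·sin P/QR ≈ 0.75963.
Since QR ≥ PQ, only the acute value applies: ∠R ≈ 49.43°.
Then ∠Q = 180° − ∠P − ∠R ≈ 52.97°.
Law of sines gives RP = QR·sin Q/sin P ≈ 24.276.
Area = ½·QR·PQ·sin Q ≈ 273.84.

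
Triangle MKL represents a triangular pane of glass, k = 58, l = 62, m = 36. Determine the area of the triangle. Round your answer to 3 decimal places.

1023.875

Semiperimeter s = (36 + 58 + 62)/2 = 78.
Heron's formula: area = √(78·42·20·16) ≈ 1023.9.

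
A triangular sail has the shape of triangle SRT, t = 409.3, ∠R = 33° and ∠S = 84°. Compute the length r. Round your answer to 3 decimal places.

The third angle is ∠T = 180° − ∠S − ∠R = 63.00°.
Law of sines: r = t·sin R/sin T ≈ 250.19.

250.190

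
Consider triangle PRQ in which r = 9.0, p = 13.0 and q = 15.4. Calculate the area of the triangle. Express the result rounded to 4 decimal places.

Semiperimeter s = (13 + 9 + 15.4)/2 = 18.7.
Heron's formula: area = √(18.7·5.7·9.7·3.3) ≈ 58.412.

area ≈ 58.4119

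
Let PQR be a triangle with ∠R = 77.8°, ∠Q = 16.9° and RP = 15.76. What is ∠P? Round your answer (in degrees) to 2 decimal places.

The third angle is ∠P = 180° − ∠Q − ∠R = 85.30°.

∠P ≈ 85.30°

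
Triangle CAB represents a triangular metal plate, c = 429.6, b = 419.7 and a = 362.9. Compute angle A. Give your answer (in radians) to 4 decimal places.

∠A ≈ 0.8827 rad

By the law of cosines, cos A = (b² + c² − a²) / (2·b·c) ≈ 0.63506, so ∠A ≈ 0.8827 rad.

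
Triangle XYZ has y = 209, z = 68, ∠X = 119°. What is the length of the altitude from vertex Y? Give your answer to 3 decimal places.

h_Y ≈ 59.474

By the law of cosines, x² = y² + z² − 2·y·z·cos X = 62085, so x ≈ 249.17.
Area = ½·y·z·sin X ≈ 6215.
The altitude from Y has length 2·area/y ≈ 59.474.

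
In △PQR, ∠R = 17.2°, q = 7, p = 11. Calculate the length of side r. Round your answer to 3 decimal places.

4.784

By the law of cosines, r² = p² + q² − 2·p·q·cos R = 22.887, so r ≈ 4.784.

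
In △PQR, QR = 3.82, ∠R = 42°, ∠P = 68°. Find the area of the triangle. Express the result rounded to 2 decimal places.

The third angle is ∠Q = 180° − ∠R − ∠P = 70.00°.
Law of sines: RP = QR·sin Q/sin P ≈ 3.8715.
Law of sines: PQ = QR·sin R/sin P ≈ 2.7568.
Area = ½·QR·RP·sin R ≈ 4.948.

4.95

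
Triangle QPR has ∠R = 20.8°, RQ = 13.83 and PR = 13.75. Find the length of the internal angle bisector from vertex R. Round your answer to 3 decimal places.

13.563

By the law of cosines, QP² = PR² + RQ² − 2·PR·RQ·cos R = 24.794, so QP ≈ 4.9793.
The bisector from R has length 2·PR·RQ·cos(∠R/2)/(PR+RQ) ≈ 13.563.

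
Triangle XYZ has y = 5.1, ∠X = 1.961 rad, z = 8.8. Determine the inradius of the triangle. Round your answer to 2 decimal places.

1.62

By the law of cosines, x² = y² + z² − 2·y·z·cos X = 137.59, so x ≈ 11.73.
Area = ½·y·z·sin X ≈ 20.753.
Semiperimeter s = (11.73+5.1+8.8)/2 = 12.815.
Inradius = area/s = 20.753/12.815 ≈ 1.6194.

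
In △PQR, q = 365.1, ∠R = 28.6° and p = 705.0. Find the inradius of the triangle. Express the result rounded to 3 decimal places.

By the law of cosines, r² = p² + q² − 2·p·q·cos R = 1.7835e+05, so r ≈ 422.31.
Area = ½·p·q·sin R ≈ 61607.
Semiperimeter s = (705+365.1+422.31)/2 = 746.2.
Inradius = area/s = 61607/746.2 ≈ 82.56.

82.560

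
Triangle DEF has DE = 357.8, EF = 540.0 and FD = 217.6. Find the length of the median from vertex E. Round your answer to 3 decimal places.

m_E ≈ 444.942

Median from E: ½√(2·DE² + 2·EF² − FD²) ≈ 444.94.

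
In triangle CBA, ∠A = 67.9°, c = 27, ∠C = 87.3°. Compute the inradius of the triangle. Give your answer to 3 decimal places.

4.475

The third angle is ∠B = 180° − ∠A − ∠C = 24.80°.
Law of sines: b = c·sin B/sin C ≈ 11.338.
Law of sines: a = c·sin A/sin C ≈ 25.044.
Area = ½·c·b·sin A ≈ 141.81.
Semiperimeter s = (27+11.338+25.044)/2 = 31.691.
Inradius = area/s = 141.81/31.691 ≈ 4.4749.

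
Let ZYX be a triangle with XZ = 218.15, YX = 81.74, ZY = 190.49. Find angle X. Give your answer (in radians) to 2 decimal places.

By the law of cosines, cos X = (YX² + XZ² − ZY²) / (2·YX·XZ) ≈ 0.50429, so ∠X ≈ 1.042 rad.

1.04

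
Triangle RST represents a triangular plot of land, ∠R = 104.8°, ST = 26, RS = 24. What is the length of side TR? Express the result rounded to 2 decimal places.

5.60

Law of sines: sin T = RS·sin R/ST ≈ 0.89245.
Since ST ≥ RS, only the acute value applies: ∠T ≈ 63.18°.
Then ∠S = 180° − ∠R − ∠T ≈ 12.02°.
Law of sines gives TR = ST·sin S/sin R ≈ 5.599.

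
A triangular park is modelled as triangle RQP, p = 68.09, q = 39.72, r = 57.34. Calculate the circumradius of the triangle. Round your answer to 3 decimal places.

By the law of cosines, cos R = (q² + p² − r²) / (2·q·p) ≈ 0.54095, so ∠R ≈ 57.25°.
Circumradius = r/(2 sin R) ≈ 34.088.

34.088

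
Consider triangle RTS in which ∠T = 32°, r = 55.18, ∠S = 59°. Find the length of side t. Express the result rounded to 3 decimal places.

29.245

The third angle is ∠R = 180° − ∠T − ∠S = 89.00°.
Law of sines: t = r·sin T/sin R ≈ 29.245.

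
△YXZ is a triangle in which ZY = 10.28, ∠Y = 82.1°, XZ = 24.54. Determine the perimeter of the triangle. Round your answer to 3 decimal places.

58.561

Law of sines: sin X = ZY·sin Y/XZ ≈ 0.41493.
Since XZ ≥ ZY, only the acute value applies: ∠X ≈ 24.52°.
Then ∠Z = 180° − ∠Y − ∠X ≈ 73.38°.
Law of sines gives YX = XZ·sin Z/sin Y ≈ 23.741.
Semiperimeter s = (24.54+10.28+23.741)/2 = 29.28.
Perimeter = 24.54 + 10.28 + 23.741 = 58.561.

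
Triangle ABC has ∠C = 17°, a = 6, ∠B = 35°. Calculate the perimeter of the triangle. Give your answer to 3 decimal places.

The third angle is ∠A = 180° − ∠B − ∠C = 128.00°.
Law of sines: b = a·sin B/sin A ≈ 4.3673.
Law of sines: c = a·sin C/sin A ≈ 2.2262.
Semiperimeter s = (6+4.3673+2.2262)/2 = 6.2967.
Perimeter = 6 + 4.3673 + 2.2262 = 12.593.

12.593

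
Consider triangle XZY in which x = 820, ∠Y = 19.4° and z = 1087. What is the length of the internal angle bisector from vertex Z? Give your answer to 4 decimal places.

By the law of cosines, y² = x² + z² − 2·x·z·cos Y = 1.725e+05, so y ≈ 415.34.
Law of cosines again: cos Z = (y² + x² − z²)/(2·y·x) ≈ -0.49426, so ∠Z ≈ 119.62°.
The bisector from Z has length 2·y·x·cos(∠Z/2)/(y+x) ≈ 277.27.

t_Z ≈ 277.2740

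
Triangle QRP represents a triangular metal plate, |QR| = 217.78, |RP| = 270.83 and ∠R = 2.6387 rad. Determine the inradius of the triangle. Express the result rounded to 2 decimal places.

r ≈ 29.55

By the law of cosines, |PQ|² = |QR|² + |RP|² − 2·|QR|·|RP|·cos R = 2.2414e+05, so |PQ| ≈ 473.43.
Area = ½·|QR|·|RP|·sin R ≈ 14213.
Semiperimeter s = (270.83+473.43+217.78)/2 = 481.02.
Inradius = area/s = 14213/481.02 ≈ 29.548.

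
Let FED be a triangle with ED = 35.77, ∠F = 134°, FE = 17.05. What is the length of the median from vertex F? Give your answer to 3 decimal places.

Law of sines: sin D = FE·sin F/ED ≈ 0.34288.
Since ED ≥ FE, only the acute value applies: ∠D ≈ 20.05°.
Then ∠E = 180° − ∠F − ∠D ≈ 25.95°.
Law of sines gives DF = ED·sin E/sin F ≈ 21.758.
Median from F: ½√(2·DF² + 2·FE² − ED²) ≈ 7.8852.

7.885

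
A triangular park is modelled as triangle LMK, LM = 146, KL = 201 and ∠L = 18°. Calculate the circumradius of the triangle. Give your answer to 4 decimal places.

R ≈ 124.2582

By the law of cosines, MK² = KL² + LM² − 2·KL·LM·cos L = 5897.6, so MK ≈ 76.796.
Area = ½·KL·LM·sin L ≈ 4534.2.
Circumradius = MK/(2 sin L) ≈ 124.26.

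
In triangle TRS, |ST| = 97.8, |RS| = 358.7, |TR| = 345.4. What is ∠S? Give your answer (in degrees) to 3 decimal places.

By the law of cosines, cos S = (|RS|² + |ST|² − |TR|²) / (2·|RS|·|ST|) ≈ 0.26980, so ∠S ≈ 74.35°.

∠S ≈ 74.348°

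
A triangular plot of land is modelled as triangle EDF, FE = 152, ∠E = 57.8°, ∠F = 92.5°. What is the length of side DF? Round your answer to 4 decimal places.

The third angle is ∠D = 180° − ∠F − ∠E = 29.70°.
Law of sines: DF = FE·sin E/sin D ≈ 259.6.

259.6006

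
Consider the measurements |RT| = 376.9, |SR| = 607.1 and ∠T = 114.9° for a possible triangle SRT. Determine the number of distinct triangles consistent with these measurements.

1

|RT|·sin T = 376.9·sin(114.9°) ≈ 341.9.
Since ∠T is not acute, a triangle exists only if |SR| > |RT|; here |SR| > |RT|, so there is exactly one triangle.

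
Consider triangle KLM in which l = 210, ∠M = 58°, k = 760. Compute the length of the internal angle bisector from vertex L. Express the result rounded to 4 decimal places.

By the law of cosines, m² = k² + l² − 2·k·l·cos M = 4.5255e+05, so m ≈ 672.72.
Law of cosines again: cos L = (m² + k² − l²)/(2·m·k) ≈ 0.96432, so ∠L ≈ 15.35°.
The bisector from L has length 2·m·k·cos(∠L/2)/(m+k) ≈ 707.31.

707.3060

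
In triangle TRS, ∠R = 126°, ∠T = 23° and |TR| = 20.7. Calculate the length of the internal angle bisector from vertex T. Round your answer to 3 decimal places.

24.788

The third angle is ∠S = 180° − ∠T − ∠R = 31.00°.
Law of sines: |RS| = |TR|·sin T/sin S ≈ 15.704.
Law of sines: |ST| = |TR|·sin R/sin S ≈ 32.515.
The bisector from T has length 2·|ST|·|TR|·cos(∠T/2)/(|ST|+|TR|) ≈ 24.788.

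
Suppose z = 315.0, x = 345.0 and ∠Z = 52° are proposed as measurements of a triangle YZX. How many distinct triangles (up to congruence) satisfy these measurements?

2

x·sin Z = 345.0·sin(52°) ≈ 271.9.
Since x sin Z < z < x (271.9 < 315.0 < 345.0), two triangles exist.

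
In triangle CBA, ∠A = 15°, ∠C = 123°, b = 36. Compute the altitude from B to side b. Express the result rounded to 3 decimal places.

11.678

The third angle is ∠B = 180° − ∠A − ∠C = 42.00°.
Law of sines: c = b·sin C/sin B ≈ 45.121.
Law of sines: a = b·sin A/sin B ≈ 13.925.
Area = ½·b·c·sin A ≈ 210.21.
The altitude from B has length 2·area/b ≈ 11.678.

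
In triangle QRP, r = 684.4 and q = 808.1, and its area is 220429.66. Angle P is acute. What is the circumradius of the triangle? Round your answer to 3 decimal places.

From area = ½·q·r·sin P, we get sin P = 2·area/(q·r) ≈ 0.79712.
Taking the acute solution, ∠P ≈ 52.86°.
Law of cosines then gives p ≈ 673.45.
Circumradius = p/(2 sin P) ≈ 422.42.

422.423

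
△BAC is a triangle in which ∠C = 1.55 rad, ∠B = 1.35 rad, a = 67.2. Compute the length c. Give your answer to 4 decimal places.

280.8178

The third angle is ∠A = π − ∠C − ∠B = 0.242 rad.
Law of sines: c = a·sin C/sin A ≈ 280.82.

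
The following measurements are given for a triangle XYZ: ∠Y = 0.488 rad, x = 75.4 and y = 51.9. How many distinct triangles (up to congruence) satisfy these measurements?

x·sin Y = 75.4·sin(0.488 rad) ≈ 35.35.
Since x sin Y < y < x (35.35 < 51.9 < 75.4), two triangles exist.

2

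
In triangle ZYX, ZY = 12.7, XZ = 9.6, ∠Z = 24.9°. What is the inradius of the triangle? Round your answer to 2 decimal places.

1.83

By the law of cosines, YX² = XZ² + ZY² − 2·XZ·ZY·cos Z = 32.276, so YX ≈ 5.6812.
Area = ½·XZ·ZY·sin Z ≈ 25.666.
Semiperimeter s = (5.6812+9.6+12.7)/2 = 13.991.
Inradius = area/s = 25.666/13.991 ≈ 1.8345.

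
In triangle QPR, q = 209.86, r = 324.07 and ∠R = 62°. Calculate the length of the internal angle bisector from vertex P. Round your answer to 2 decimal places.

Law of sines: sin Q = q·sin R/r ≈ 0.57178.
Since r ≥ q, only the acute value applies: ∠Q ≈ 34.87°.
Then ∠P = 180° − ∠R − ∠Q ≈ 83.13°.
Law of sines gives p = r·sin P/sin R ≈ 364.39.
The bisector from P has length 2·r·q·cos(∠P/2)/(r+q) ≈ 190.61.

190.61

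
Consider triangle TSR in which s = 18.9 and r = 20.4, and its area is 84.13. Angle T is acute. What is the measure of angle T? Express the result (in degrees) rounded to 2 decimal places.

From area = ½·s·r·sin T, we get sin T = 2·area/(s·r) ≈ 0.43640.
Taking the acute solution, ∠T ≈ 25.87°.

25.87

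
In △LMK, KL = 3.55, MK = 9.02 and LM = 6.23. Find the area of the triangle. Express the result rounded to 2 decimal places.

8.14

Semiperimeter s = (9.02 + 3.55 + 6.23)/2 = 9.4.
Heron's formula: area = √(9.4·0.38·5.85·3.17) ≈ 8.1389.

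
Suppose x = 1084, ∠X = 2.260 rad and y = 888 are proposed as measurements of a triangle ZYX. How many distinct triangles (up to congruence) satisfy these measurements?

y·sin X = 888·sin(2.260 rad) ≈ 685.3.
Since ∠X is not acute, a triangle exists only if x > y; here x > y, so there is exactly one triangle.

1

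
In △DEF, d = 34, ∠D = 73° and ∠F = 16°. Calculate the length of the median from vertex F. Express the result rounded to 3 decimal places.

The third angle is ∠E = 180° − ∠F − ∠D = 91.00°.
Law of sines: e = d·sin E/sin D ≈ 35.548.
Law of sines: f = d·sin F/sin D ≈ 9.7999.
Median from F: ½√(2·d² + 2·e² − f²) ≈ 34.436.

m_F ≈ 34.436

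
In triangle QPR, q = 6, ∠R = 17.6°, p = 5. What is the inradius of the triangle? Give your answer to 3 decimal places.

By the law of cosines, r² = q² + p² − 2·q·p·cos R = 3.8086, so r ≈ 1.9516.
Area = ½·q·p·sin R ≈ 4.5355.
Semiperimeter s = (6+5+1.9516)/2 = 6.4758.
Inradius = area/s = 4.5355/6.4758 ≈ 0.70039.

0.700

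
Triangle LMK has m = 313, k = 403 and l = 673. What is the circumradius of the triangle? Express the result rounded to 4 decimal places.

By the law of cosines, cos L = (m² + k² − l²) / (2·m·k) ≈ -0.76325, so ∠L ≈ 139.75°.
Circumradius = l/(2 sin L) ≈ 520.81.

R ≈ 520.8139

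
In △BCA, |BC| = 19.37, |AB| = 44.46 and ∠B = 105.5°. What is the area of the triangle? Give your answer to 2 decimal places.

area ≈ 414.93

Area = ½·|AB|·|BC|·sin B ≈ 414.93.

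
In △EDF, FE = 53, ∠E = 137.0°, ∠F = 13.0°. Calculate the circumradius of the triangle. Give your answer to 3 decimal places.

R ≈ 53.000

The third angle is ∠D = 180° − ∠F − ∠E = 30.00°.
Law of sines: DF = FE·sin E/sin D ≈ 72.292.
Law of sines: ED = FE·sin F/sin D ≈ 23.845.
Circumradius = FE/(2 sin D) ≈ 53.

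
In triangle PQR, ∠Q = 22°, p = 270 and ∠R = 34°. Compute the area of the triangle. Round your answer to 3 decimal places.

9210.016

The third angle is ∠P = 180° − ∠Q − ∠R = 124.00°.
Law of sines: q = p·sin Q/sin P ≈ 122.
Law of sines: r = p·sin R/sin P ≈ 182.12.
Area = ½·p·q·sin R ≈ 9210.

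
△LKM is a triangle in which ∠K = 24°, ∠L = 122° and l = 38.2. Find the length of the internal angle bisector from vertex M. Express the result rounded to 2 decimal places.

The third angle is ∠M = 180° − ∠L − ∠K = 34.00°.
Law of sines: k = l·sin K/sin L ≈ 18.321.
Law of sines: m = l·sin M/sin L ≈ 25.189.
The bisector from M has length 2·l·k·cos(∠M/2)/(l+k) ≈ 23.683.

t_M ≈ 23.68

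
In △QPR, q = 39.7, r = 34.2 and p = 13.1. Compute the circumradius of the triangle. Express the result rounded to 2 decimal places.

20.57

By the law of cosines, cos Q = (p² + r² − q²) / (2·p·r) ≈ -0.26209, so ∠Q ≈ 105.19°.
Circumradius = q/(2 sin Q) ≈ 20.569.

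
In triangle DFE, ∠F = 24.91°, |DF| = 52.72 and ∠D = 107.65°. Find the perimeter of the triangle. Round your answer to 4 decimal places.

151.0728

The third angle is ∠E = 180° − ∠D − ∠F = 47.44°.
Law of sines: |FE| = |DF|·sin D/sin E ≈ 68.206.
Law of sines: |ED| = |DF|·sin F/sin E ≈ 30.147.
Semiperimeter s = (68.206+30.147+52.72)/2 = 75.536.
Perimeter = 68.206 + 30.147 + 52.72 = 151.07.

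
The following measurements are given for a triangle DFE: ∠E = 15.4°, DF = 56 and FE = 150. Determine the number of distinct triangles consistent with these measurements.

FE·sin E = 150·sin(15.4°) ≈ 39.83.
Since FE sin E < DF < FE (39.83 < 56 < 150), two triangles exist.

2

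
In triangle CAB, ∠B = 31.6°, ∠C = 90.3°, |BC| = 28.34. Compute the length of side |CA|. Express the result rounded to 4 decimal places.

The third angle is ∠A = 180° − ∠B − ∠C = 58.10°.
Law of sines: |CA| = |BC|·sin B/sin A ≈ 17.491.

17.4915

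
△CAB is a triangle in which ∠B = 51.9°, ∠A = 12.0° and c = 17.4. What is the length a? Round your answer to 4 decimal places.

4.0285

The third angle is ∠C = 180° − ∠A − ∠B = 116.10°.
Law of sines: a = c·sin A/sin C ≈ 4.0285.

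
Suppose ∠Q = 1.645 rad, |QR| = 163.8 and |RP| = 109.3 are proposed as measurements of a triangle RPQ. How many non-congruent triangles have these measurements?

0

|QR|·sin Q = 163.8·sin(1.645 rad) ≈ 163.3.
Since ∠Q is not acute, a triangle exists only if |RP| > |QR|; here |RP| ≤ |QR|, so there is no triangle.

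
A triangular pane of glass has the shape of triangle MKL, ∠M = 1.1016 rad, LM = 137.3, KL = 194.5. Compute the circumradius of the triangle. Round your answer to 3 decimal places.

R ≈ 109.033

Law of sines: sin K = LM·sin M/KL ≈ 0.62963.
Since KL ≥ LM, only the acute value applies: ∠K ≈ 0.6811 rad.
Then ∠L = π − ∠M − ∠K ≈ 1.3589 rad.
Law of sines gives MK = KL·sin L/sin M ≈ 213.19.
Circumradius = KL/(2 sin M) ≈ 109.03.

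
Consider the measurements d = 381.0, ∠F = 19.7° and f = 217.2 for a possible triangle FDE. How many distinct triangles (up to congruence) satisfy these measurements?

d·sin F = 381.0·sin(19.7°) ≈ 128.4.
Since d sin F < f < d (128.4 < 217.2 < 381.0), two triangles exist.

2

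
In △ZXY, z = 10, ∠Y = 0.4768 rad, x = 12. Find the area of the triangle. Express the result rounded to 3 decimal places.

Area = ½·z·x·sin Y ≈ 27.536.

27.536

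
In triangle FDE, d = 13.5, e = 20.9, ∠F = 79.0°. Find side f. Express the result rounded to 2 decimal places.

22.61

By the law of cosines, f² = d² + e² − 2·d·e·cos F = 511.39, so f ≈ 22.614.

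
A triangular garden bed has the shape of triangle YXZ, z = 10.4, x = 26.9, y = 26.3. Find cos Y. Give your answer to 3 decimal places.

By the law of cosines, cos Y = (x² + z² − y²) / (2·x·z) ≈ 0.25036, so ∠Y ≈ 75.50°.

0.250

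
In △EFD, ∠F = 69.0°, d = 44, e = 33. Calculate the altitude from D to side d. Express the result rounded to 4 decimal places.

h_D ≈ 30.8082

By the law of cosines, f² = d² + e² − 2·d·e·cos F = 1984.3, so f ≈ 44.545.
Area = ½·d·e·sin F ≈ 677.78.
The altitude from D has length 2·area/d ≈ 30.808.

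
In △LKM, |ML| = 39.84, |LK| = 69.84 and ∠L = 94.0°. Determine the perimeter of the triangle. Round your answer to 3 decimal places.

perimeter ≈ 192.463

By the law of cosines, |KM|² = |ML|² + |LK|² − 2·|ML|·|LK|·cos L = 6853, so |KM| ≈ 82.783.
Semiperimeter s = (82.783+39.84+69.84)/2 = 96.232.
Perimeter = 82.783 + 39.84 + 69.84 = 192.46.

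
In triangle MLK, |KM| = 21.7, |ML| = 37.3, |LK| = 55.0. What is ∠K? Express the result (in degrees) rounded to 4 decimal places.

By the law of cosines, cos K = (|LK|² + |KM|² − |ML|²) / (2·|LK|·|KM|) ≈ 0.88169, so ∠K ≈ 28.15°.

28.1528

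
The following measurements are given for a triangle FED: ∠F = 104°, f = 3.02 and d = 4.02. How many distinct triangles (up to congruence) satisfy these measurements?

0

d·sin F = 4.02·sin(104°) ≈ 3.901.
Since ∠F is not acute, a triangle exists only if f > d; here f ≤ d, so there is no triangle.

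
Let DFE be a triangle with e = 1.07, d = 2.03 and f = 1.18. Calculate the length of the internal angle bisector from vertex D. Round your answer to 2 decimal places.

t_D ≈ 0.48

By the law of cosines, cos D = (f² + e² − d²) / (2·f·e) ≈ -0.62712, so ∠D ≈ 128.84°.
The bisector from D has length 2·f·e·cos(∠D/2)/(f+e) ≈ 0.4846.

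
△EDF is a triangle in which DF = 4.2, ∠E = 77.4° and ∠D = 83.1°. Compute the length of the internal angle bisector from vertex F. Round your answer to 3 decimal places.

4.175

The third angle is ∠F = 180° − ∠E − ∠D = 19.50°.
Law of sines: FE = DF·sin D/sin E ≈ 4.2725.
Law of sines: ED = DF·sin F/sin E ≈ 1.4366.
The bisector from F has length 2·DF·FE·cos(∠F/2)/(DF+FE) ≈ 4.1747.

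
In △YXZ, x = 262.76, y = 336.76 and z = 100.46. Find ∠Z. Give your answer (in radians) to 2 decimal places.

By the law of cosines, cos Z = (y² + x² − z²) / (2·y·x) ≈ 0.97392, so ∠Z ≈ 0.229 rad.

∠Z ≈ 0.23 rad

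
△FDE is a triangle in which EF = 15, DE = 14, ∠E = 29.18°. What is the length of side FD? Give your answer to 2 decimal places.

7.37

By the law of cosines, FD² = DE² + EF² − 2·DE·EF·cos E = 54.301, so FD ≈ 7.3689.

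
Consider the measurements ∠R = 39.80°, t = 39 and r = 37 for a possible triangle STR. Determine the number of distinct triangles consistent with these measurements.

t·sin R = 39·sin(39.80°) ≈ 24.96.
Since t sin R < r < t (24.96 < 37 < 39), two triangles exist.

2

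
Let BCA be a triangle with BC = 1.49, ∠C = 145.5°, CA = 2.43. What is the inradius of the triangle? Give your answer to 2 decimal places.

By the law of cosines, AB² = BC² + CA² − 2·BC·CA·cos C = 14.093, so AB ≈ 3.754.
Area = ½·BC·CA·sin C ≈ 1.0254.
Semiperimeter s = (2.43+3.754+1.49)/2 = 3.837.
Inradius = area/s = 1.0254/3.837 ≈ 0.26724.

r ≈ 0.27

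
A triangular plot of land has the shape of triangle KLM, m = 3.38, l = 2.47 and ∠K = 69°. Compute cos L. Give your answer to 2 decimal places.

By the law of cosines, k² = l² + m² − 2·l·m·cos K = 11.542, so k ≈ 3.3973.
Law of cosines again: cos L = (m² + k² − l²)/(2·m·k) ≈ 0.73436, so ∠L ≈ 42.75°.

cos L ≈ 0.73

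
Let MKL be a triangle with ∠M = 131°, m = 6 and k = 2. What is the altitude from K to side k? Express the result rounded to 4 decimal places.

h_K ≈ 3.3924

Law of sines: sin K = k·sin M/m ≈ 0.25157.
Since m ≥ k, only the acute value applies: ∠K ≈ 14.57°.
Then ∠L = 180° − ∠M − ∠K ≈ 34.43°.
Law of sines gives l = m·sin L/sin M ≈ 4.4949.
Area = ½·m·k·sin L ≈ 3.3924.
The altitude from K has length 2·area/k ≈ 3.3924.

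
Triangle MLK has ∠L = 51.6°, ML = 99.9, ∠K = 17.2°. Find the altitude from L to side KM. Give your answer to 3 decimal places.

The third angle is ∠M = 180° − ∠L − ∠K = 111.20°.
Law of sines: LK = ML·sin M/sin K ≈ 314.97.
Law of sines: KM = ML·sin L/sin K ≈ 264.76.
Area = ½·ML·LK·sin L ≈ 12330.
The altitude from L has length 2·area/KM ≈ 93.139.

h_L ≈ 93.139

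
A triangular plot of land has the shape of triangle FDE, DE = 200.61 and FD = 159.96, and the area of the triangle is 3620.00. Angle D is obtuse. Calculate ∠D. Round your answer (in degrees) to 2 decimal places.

From area = ½·FD·DE·sin D, we get sin D = 2·area/(FD·DE) ≈ 0.22562.
Taking the obtuse solution, ∠D ≈ 166.96°.

∠D ≈ 166.96°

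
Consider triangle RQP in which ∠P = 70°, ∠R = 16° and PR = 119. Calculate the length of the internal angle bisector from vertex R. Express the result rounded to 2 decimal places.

114.32

The third angle is ∠Q = 180° − ∠P − ∠R = 94.00°.
Law of sines: QP = PR·sin R/sin Q ≈ 32.881.
Law of sines: RQ = PR·sin P/sin Q ≈ 112.1.
The bisector from R has length 2·PR·RQ·cos(∠R/2)/(PR+RQ) ≈ 114.32.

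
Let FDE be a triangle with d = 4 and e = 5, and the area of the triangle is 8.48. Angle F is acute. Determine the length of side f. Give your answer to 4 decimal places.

4.4497

From area = ½·d·e·sin F, we get sin F = 2·area/(d·e) ≈ 0.84800.
Taking the acute solution, ∠F ≈ 57.99°.
Law of cosines then gives f ≈ 4.4497.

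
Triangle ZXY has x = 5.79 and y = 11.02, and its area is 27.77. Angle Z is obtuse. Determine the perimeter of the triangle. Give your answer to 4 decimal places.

perimeter ≈ 31.5674

From area = ½·x·y·sin Z, we get sin Z = 2·area/(x·y) ≈ 0.87045.
Taking the obtuse solution, ∠Z ≈ 119.49°.
Law of cosines then gives z ≈ 14.757.
Perimeter = 14.757 + 5.79 + 11.02 = 31.567.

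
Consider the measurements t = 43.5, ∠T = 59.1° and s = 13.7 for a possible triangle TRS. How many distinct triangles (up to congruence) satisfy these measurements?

1

s·sin T = 13.7·sin(59.1°) ≈ 11.76.
Since t ≥ s, exactly one triangle exists.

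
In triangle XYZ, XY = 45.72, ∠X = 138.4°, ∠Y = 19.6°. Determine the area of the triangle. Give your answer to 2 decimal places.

area ≈ 621.38

The third angle is ∠Z = 180° − ∠X − ∠Y = 22.00°.
Law of sines: YZ = XY·sin X/sin Z ≈ 81.031.
Law of sines: ZX = XY·sin Y/sin Z ≈ 40.941.
Area = ½·XY·YZ·sin Y ≈ 621.38.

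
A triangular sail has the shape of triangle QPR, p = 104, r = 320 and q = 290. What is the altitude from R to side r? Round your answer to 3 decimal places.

h_R ≈ 93.522

Semiperimeter s = (290 + 104 + 320)/2 = 357.
Heron's formula: area = √(357·67·253·37) ≈ 14963.
The altitude from R has length 2·area/r ≈ 93.522.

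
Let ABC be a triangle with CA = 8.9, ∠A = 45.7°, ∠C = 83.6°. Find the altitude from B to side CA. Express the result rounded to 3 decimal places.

8.180

The third angle is ∠B = 180° − ∠C − ∠A = 50.70°.
Law of sines: BC = CA·sin A/sin B ≈ 8.2312.
Law of sines: AB = CA·sin C/sin B ≈ 11.429.
Area = ½·CA·BC·sin C ≈ 36.401.
The altitude from B has length 2·area/CA ≈ 8.1799.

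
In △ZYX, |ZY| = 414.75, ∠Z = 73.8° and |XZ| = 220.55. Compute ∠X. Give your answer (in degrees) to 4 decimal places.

By the law of cosines, |YX|² = |XZ|² + |ZY|² − 2·|XZ|·|ZY|·cos Z = 1.6962e+05, so |YX| ≈ 411.85.
Law of cosines again: cos X = (|YX|² + |XZ|² − |ZY|²)/(2·|YX|·|XZ|) ≈ 0.25456, so ∠X ≈ 75.25°.

∠X ≈ 75.2527°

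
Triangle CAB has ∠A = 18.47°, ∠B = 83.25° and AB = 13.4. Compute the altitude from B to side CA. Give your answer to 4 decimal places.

h_B ≈ 4.2452

The third angle is ∠C = 180° − ∠A − ∠B = 78.28°.
Law of sines: BC = AB·sin A/sin C ≈ 4.3356.
Law of sines: CA = AB·sin B/sin C ≈ 13.59.
Area = ½·AB·BC·sin B ≈ 28.847.
The altitude from B has length 2·area/CA ≈ 4.2452.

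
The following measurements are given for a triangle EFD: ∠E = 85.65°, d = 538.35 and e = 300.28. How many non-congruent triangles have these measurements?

0

d·sin E = 538.35·sin(85.65°) ≈ 536.8.
Since e = 300.28 < 536.8 = d sin E, no triangle exists.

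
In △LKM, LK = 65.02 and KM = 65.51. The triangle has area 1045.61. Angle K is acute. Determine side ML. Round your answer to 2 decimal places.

From area = ½·LK·KM·sin K, we get sin K = 2·area/(LK·KM) ≈ 0.49096.
Taking the acute solution, ∠K ≈ 29.40°.
Law of cosines then gives ML ≈ 33.13.

33.13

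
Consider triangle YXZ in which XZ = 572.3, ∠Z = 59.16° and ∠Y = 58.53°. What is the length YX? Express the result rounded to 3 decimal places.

The third angle is ∠X = 180° − ∠Z − ∠Y = 62.31°.
Law of sines: YX = XZ·sin Z/sin Y ≈ 576.12.

576.117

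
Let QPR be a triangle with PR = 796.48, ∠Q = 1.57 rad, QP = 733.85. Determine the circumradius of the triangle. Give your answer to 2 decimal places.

398.24

Law of sines: sin R = QP·sin Q/PR ≈ 0.92137.
Since PR ≥ QP, only the acute value applies: ∠R ≈ 1.172 rad.
Then ∠P = π − ∠Q − ∠R ≈ 0.400 rad.
Law of sines gives RQ = PR·sin P/sin Q ≈ 310.17.
Circumradius = PR/(2 sin Q) ≈ 398.24.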